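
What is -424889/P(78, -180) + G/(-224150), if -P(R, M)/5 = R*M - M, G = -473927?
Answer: -249582913/62134380 ≈ -4.0168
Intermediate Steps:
P(R, M) = 5*M - 5*M*R (P(R, M) = -5*(R*M - M) = -5*(M*R - M) = -5*(-M + M*R) = 5*M - 5*M*R)
-424889/P(78, -180) + G/(-224150) = -424889*(-1/(900*(1 - 1*78))) - 473927/(-224150) = -424889*(-1/(900*(1 - 78))) - 473927*(-1/224150) = -424889/(5*(-180)*(-77)) + 473927/224150 = -424889/69300 + 473927/224150 = -249582913/62134380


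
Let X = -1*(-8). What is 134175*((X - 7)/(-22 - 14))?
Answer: -44725/12 ≈ -3727.1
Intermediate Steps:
X = 8
134175*((X - 7)/(-22 - 14)) = 134175*((8 - 7)/(-22 - 14)) = 134175*(1/(-36)) = 134175*(1*(-1/36)) = 134175*(-1/36) = -44725/12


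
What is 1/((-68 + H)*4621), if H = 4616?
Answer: 1/21016308 ≈ 4.7582e-8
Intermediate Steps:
1/((-68 + H)*4621) = 1/((-68 + 4616)*4621) = (1/4621)/4548 = (1/4548)*(1/4621) = 1/21016308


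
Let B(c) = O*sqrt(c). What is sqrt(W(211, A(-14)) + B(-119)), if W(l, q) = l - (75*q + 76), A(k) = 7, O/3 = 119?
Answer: sqrt(-390 + 357*I*sqrt(119)) ≈ 41.976 + 46.389*I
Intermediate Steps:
O = 357 (O = 3*119 = 357)
W(l, q) = -76 + l - 75*q (W(l, q) = l - (76 + 75*q) = l + (-76 - 75*q) = -76 + l - 75*q)
B(c) = 357*sqrt(c)
sqrt(W(211, A(-14)) + B(-119)) = sqrt((-76 + 211 - 75*7) + 357*sqrt(-119)) = sqrt((-76 + 211 - 525) + 357*(I*sqrt(119))) = sqrt(-390 + 357*I*sqrt(119))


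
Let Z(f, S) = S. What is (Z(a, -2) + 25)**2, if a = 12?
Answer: 529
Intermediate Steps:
(Z(a, -2) + 25)**2 = (-2 + 25)**2 = 23**2 = 529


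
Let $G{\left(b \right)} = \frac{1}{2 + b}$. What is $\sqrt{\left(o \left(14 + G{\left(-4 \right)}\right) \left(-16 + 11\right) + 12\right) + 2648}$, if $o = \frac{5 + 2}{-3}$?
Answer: $\frac{7 \sqrt{230}}{2} \approx 53.08$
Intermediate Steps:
$o = - \frac{7}{3}$ ($o = \left(- \frac{1}{3}\right) 7 = - \frac{7}{3} \approx -2.3333$)
$\sqrt{\left(o \left(14 + G{\left(-4 \right)}\right) \left(-16 + 11\right) + 12\right) + 2648} = \sqrt{\left(- \frac{7 \left(14 + \frac{1}{2 - 4}\right) \left(-16 + 11\right)}{3} + 12\right) + 2648} = \sqrt{\left(- \frac{7 \left(14 + \frac{1}{-2}\right) \left(-5\right)}{3} + 12\right) + 2648} = \sqrt{\left(- \frac{7 \left(14 - \frac{1}{2}\right) \left(-5\right)}{3} + 12\right) + 2648} = \sqrt{\left(- \frac{7 \cdot \frac{27}{2} \left(-5\right)}{3} + 12\right) + 2648} = \sqrt{\left(\left(- \frac{7}{3}\right) \left(- \frac{135}{2}\right) + 12\right) + 2648} = \sqrt{\left(\frac{315}{2} + 12\right) + 2648} = \sqrt{\frac{339}{2} + 2648} = \sqrt{\frac{5635}{2}} = \frac{7 \sqrt{230}}{2}$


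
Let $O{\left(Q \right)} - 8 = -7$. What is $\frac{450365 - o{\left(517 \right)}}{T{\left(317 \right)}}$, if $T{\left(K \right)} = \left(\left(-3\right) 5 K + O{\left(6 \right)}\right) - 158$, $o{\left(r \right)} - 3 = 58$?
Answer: $- \frac{28144}{307} \approx -91.674$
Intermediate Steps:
$O{\left(Q \right)} = 1$ ($O{\left(Q \right)} = 8 - 7 = 1$)
$o{\left(r \right)} = 61$ ($o{\left(r \right)} = 3 + 58 = 61$)
$T{\left(K \right)} = -157 - 15 K$ ($T{\left(K \right)} = \left(\left(-3\right) 5 K + 1\right) - 158 = \left(- 15 K + 1\right) - 158 = \left(1 - 15 K\right) - 158 = -157 - 15 K$)
$\frac{450365 - o{\left(517 \right)}}{T{\left(317 \right)}} = \frac{450365 - 61}{-157 - 4755} = \frac{450304}{-4912} = 450304 \left(- \frac{1}{4912}\right) = - \frac{28144}{307}$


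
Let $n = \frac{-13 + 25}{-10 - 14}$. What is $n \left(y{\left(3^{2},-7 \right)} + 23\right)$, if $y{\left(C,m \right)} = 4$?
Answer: $- \frac{27}{2} \approx -13.5$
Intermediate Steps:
$n = - \frac{1}{2}$ ($n = \frac{12}{-24} = 12 \left(- \frac{1}{24}\right) = - \frac{1}{2} \approx -0.5$)
$n \left(y{\left(3^{2},-7 \right)} + 23\right) = - \frac{4 + 23}{2} = \left(- \frac{1}{2}\right) 27 = - \frac{27}{2}$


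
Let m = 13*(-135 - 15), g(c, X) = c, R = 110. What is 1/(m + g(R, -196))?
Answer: -1/1840 ≈ -0.00054348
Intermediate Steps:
m = -1950 (m = 13*(-150) = -1950)
1/(m + g(R, -196)) = 1/(-1950 + 110) = 1/(-1840) = -1/1840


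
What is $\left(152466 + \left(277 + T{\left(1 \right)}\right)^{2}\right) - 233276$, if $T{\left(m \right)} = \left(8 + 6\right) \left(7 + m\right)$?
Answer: $70511$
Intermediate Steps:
$T{\left(m \right)} = 98 + 14 m$ ($T{\left(m \right)} = 14 \left(7 + m\right) = 98 + 14 m$)
$\left(152466 + \left(277 + T{\left(1 \right)}\right)^{2}\right) - 233276 = \left(152466 + \left(277 + \left(98 + 14 \cdot 1\right)\right)^{2}\right) - 233276 = \left(152466 + \left(277 + \left(98 + 14\right)\right)^{2}\right) - 233276 = \left(152466 + \left(277 + 112\right)^{2}\right) - 233276 = \left(152466 + 389^{2}\right) - 233276 = \left(152466 + 151321\right) - 233276 = 303787 - 233276 = 70511$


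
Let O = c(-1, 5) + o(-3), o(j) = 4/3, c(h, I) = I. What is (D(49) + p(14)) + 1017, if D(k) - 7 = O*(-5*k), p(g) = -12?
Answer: -1619/3 ≈ -539.67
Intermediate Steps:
o(j) = 4/3 (o(j) = 4*(⅓) = 4/3)
O = 19/3 (O = 5 + 4/3 = 19/3 ≈ 6.3333)
D(k) = 7 - 95*k/3 (D(k) = 7 + 19*(-5*k)/3 = 7 - 95*k/3)
(D(49) + p(14)) + 1017 = ((7 - 95/3*49) - 12) + 1017 = ((7 - 4655/3) - 12) + 1017 = (-4634/3 - 12) + 1017 = -4670/3 + 1017 = -1619/3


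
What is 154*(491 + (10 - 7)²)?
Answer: 77000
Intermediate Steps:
154*(491 + (10 - 7)²) = 154*(491 + 3²) = 154*(491 + 9) = 154*500 = 77000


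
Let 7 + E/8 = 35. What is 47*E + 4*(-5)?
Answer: 10508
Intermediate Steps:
E = 224 (E = -56 + 8*35 = -56 + 280 = 224)
47*E + 4*(-5) = 47*224 + 4*(-5) = 10528 - 20 = 10508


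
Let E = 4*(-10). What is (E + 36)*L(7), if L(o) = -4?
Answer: 16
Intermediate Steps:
E = -40
(E + 36)*L(7) = (-40 + 36)*(-4) = -4*(-4) = 16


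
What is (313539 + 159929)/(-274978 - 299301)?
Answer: -473468/574279 ≈ -0.82446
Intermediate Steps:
(313539 + 159929)/(-274978 - 299301) = 473468/(-574279) = 473468*(-1/574279) = -473468/574279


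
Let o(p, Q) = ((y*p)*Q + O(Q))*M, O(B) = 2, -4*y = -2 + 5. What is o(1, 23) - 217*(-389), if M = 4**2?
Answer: 84169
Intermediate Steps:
y = -3/4 (y = -(-2 + 5)/4 = -1/4*3 = -3/4 ≈ -0.75000)
M = 16
o(p, Q) = 32 - 12*Q*p (o(p, Q) = ((-3*p/4)*Q + 2)*16 = (-3*Q*p/4 + 2)*16 = (2 - 3*Q*p/4)*16 = 32 - 12*Q*p)
o(1, 23) - 217*(-389) = (32 - 12*23*1) - 217*(-389) = (32 - 276) + 84413 = -244 + 84413 = 84169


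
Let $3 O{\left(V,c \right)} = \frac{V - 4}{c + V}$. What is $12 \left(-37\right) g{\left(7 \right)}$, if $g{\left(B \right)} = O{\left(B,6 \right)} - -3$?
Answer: $- \frac{17760}{13} \approx -1366.2$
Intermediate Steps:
$O{\left(V,c \right)} = \frac{-4 + V}{3 \left(V + c\right)}$ ($O{\left(V,c \right)} = \frac{\left(V - 4\right) \frac{1}{c + V}}{3} = \frac{\left(-4 + V\right) \frac{1}{V + c}}{3} = \frac{\frac{1}{V + c} \left(-4 + V\right)}{3} = \frac{-4 + V}{3 \left(V + c\right)}$)
$g{\left(B \right)} = 3 + \frac{-4 + B}{3 \left(6 + B\right)}$ ($g{\left(B \right)} = \frac{-4 + B}{3 \left(B + 6\right)} - -3 = \frac{-4 + B}{3 \left(6 + B\right)} + 3 = 3 + \frac{-4 + B}{3 \left(6 + B\right)}$)
$12 \left(-37\right) g{\left(7 \right)} = 12 \left(-37\right) \frac{10 \left(5 + 7\right)}{3 \left(6 + 7\right)} = - 444 \cdot \frac{10}{3} \cdot \frac{1}{13} \cdot 12 = \left(-444\right) \frac{40}{13} = - \frac{17760}{13}$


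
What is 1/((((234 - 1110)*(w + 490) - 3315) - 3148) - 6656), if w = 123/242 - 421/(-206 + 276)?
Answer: -4235/1852963797 ≈ -2.2855e-6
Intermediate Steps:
w = -23318/4235 (w = 123*(1/242) - 421/70 = 123/242 - 421*1/70 = 123/242 - 421/70 = -23318/4235 ≈ -5.5060)
1/((((234 - 1110)*(w + 490) - 3315) - 3148) - 6656) = 1/((((234 - 1110)*(-23318/4235 + 490) - 3315) - 3148) - 6656) = 1/(((-876*2051832/4235 - 3315) - 3148) - 6656) = 1/(((-1797404832/4235 - 3315) - 3148) - 6656) = 1/((-1811443857/4235 - 3148) - 6656) = 1/(-1824775637/4235 - 6656) = 1/(-1852963797/4235) = -4235/1852963797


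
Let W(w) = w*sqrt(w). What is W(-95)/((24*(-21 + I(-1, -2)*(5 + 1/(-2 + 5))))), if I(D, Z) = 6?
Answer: -95*I*sqrt(95)/264 ≈ -3.5074*I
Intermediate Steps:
W(w) = w**(3/2)
W(-95)/((24*(-21 + I(-1, -2)*(5 + 1/(-2 + 5))))) = (-95)**(3/2)/((24*(-21 + 6*(5 + 1/(-2 + 5))))) = (-95*I*sqrt(95))/((24*(-21 + 6*(5 + 1/3)))) = (-95*I*sqrt(95))/((24*(-21 + 6*(16/3)))) = (-95*I*sqrt(95))/((24*(-21 + 32))) = (-95*I*sqrt(95))/((24*11)) = -95*I*sqrt(95)/264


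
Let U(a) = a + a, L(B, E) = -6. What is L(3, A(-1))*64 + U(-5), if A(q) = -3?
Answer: -394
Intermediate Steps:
U(a) = 2*a
L(3, A(-1))*64 + U(-5) = -6*64 + 2*(-5) = -384 - 10 = -394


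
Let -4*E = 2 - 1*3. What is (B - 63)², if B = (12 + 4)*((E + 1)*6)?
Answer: 3249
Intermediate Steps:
E = ¼ (E = -(2 - 1*3)/4 = -(2 - 3)/4 = -¼*(-1) = ¼ ≈ 0.25000)
B = 120 (B = (12 + 4)*((¼ + 1)*6) = 16*((5/4)*6) = 16*(15/2) = 120)
(B - 63)² = (120 - 63)² = 57² = 3249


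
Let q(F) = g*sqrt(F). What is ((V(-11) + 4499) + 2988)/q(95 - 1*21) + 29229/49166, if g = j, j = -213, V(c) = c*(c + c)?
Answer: 29229/49166 - 7729*sqrt(74)/15762 ≈ -3.6237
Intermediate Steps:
V(c) = 2*c**2 (V(c) = c*(2*c) = 2*c**2)
g = -213
q(F) = -213*sqrt(F)
((V(-11) + 4499) + 2988)/q(95 - 1*21) + 29229/49166 = ((2*(-11)**2 + 4499) + 2988)/((-213*sqrt(95 - 1*21))) + 29229/49166 = ((2*121 + 4499) + 2988)/((-213*sqrt(95 - 21))) + 29229*(1/49166) = ((242 + 4499) + 2988)/((-213*sqrt(74))) + 29229/49166 = (4741 + 2988)*(-sqrt(74)/15762) + 29229/49166 = 7729*(-sqrt(74)/15762) + 29229/49166 = -7729*sqrt(74)/15762 + 29229/49166 = 29229/49166 - 7729*sqrt(74)/15762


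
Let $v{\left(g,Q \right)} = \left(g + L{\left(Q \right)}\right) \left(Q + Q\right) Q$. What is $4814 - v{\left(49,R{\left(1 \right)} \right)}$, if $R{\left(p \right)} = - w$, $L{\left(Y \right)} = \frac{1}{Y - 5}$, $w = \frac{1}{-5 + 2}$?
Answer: $\frac{302599}{63} \approx 4803.2$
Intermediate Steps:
$w = - \frac{1}{3}$ ($w = \frac{1}{-3} = - \frac{1}{3} \approx -0.33333$)
$L{\left(Y \right)} = \frac{1}{-5 + Y}$
$R{\left(p \right)} = \frac{1}{3}$ ($R{\left(p \right)} = \left(-1\right) \left(- \frac{1}{3}\right) = \frac{1}{3}$)
$v{\left(g,Q \right)} = 2 Q^{2} \left(g + \frac{1}{-5 + Q}\right)$ ($v{\left(g,Q \right)} = \left(g + \frac{1}{-5 + Q}\right) \left(Q + Q\right) Q = \left(g + \frac{1}{-5 + Q}\right) 2 Q Q = 2 Q \left(g + \frac{1}{-5 + Q}\right) Q = 2 Q^{2} \left(g + \frac{1}{-5 + Q}\right)$)
$4814 - v{\left(49,R{\left(1 \right)} \right)} = 4814 - \frac{2 \left(1 + 49 \left(-5 + \frac{1}{3}\right)\right)}{9 \left(-5 + \frac{1}{3}\right)} = 4814 - 2 \cdot \frac{1}{9} \frac{1}{- \frac{14}{3}} \left(1 + 49 \left(- \frac{14}{3}\right)\right) = 4814 - 2 \cdot \frac{1}{9} \left(- \frac{3}{14}\right) \left(1 - \frac{686}{3}\right) = 4814 - 2 \cdot \frac{1}{9} \left(- \frac{3}{14}\right) \left(- \frac{683}{3}\right) = 4814 - \frac{683}{63} = \frac{302599}{63}$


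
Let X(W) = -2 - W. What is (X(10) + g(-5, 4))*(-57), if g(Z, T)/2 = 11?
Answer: -570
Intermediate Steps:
g(Z, T) = 22 (g(Z, T) = 2*11 = 22)
(X(10) + g(-5, 4))*(-57) = ((-2 - 1*10) + 22)*(-57) = ((-2 - 10) + 22)*(-57) = (-12 + 22)*(-57) = 10*(-57) = -570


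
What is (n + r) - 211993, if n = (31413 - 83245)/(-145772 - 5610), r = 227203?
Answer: 104662366/6881 ≈ 15210.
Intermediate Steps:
n = 2356/6881 (n = -51832/(-151382) = -51832*(-1/151382) = 2356/6881 ≈ 0.34239)
(n + r) - 211993 = (2356/6881 + 227203) - 211993 = 1563386199/6881 - 211993 = 104662366/6881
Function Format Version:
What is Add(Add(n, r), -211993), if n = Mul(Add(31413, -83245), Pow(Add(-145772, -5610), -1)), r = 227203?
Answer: Rational(104662366, 6881) ≈ 15210.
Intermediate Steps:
n = Rational(2356, 6881) (n = Mul(-51832, Pow(-151382, -1)) = Mul(-51832, Rational(-1, 151382)) = Rational(2356, 6881) ≈ 0.34239)
Add(Add(n, r), -211993) = Add(Add(Rational(2356, 6881), 227203), -211993) = Add(Rational(1563386199, 6881), -211993) = Rational(104662366, 6881)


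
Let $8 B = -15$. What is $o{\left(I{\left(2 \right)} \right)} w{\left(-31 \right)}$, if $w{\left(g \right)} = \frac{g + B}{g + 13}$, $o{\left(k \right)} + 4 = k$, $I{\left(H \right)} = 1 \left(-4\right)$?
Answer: $- \frac{263}{18} \approx -14.611$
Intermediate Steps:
$B = - \frac{15}{8}$ ($B = \frac{1}{8} \left(-15\right) = - \frac{15}{8} \approx -1.875$)
$I{\left(H \right)} = -4$
$o{\left(k \right)} = -4 + k$
$w{\left(g \right)} = \frac{- \frac{15}{8} + g}{13 + g}$ ($w{\left(g \right)} = \frac{g - \frac{15}{8}}{g + 13} = \frac{- \frac{15}{8} + g}{13 + g}$)
$o{\left(I{\left(2 \right)} \right)} w{\left(-31 \right)} = \left(-4 - 4\right) \frac{- \frac{15}{8} - 31}{13 - 31} = - 8 \frac{1}{-18} \left(- \frac{263}{8}\right) = - 8 \left(\left(- \frac{1}{18}\right) \left(- \frac{263}{8}\right)\right) = \left(-8\right) \frac{263}{144} = - \frac{263}{18}$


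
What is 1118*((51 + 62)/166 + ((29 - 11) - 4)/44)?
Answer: 1019616/913 ≈ 1116.8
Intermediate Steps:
1118*((51 + 62)/166 + ((29 - 11) - 4)/44) = 1118*(113*(1/166) + (18 - 4)*(1/44)) = 1118*(113/166 + 14*(1/44)) = 1118*(113/166 + 7/22) = 1118*(912/913) = 1019616/913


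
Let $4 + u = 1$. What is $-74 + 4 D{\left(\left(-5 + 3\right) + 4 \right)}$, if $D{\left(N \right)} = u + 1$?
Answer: $-82$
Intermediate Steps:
$u = -3$ ($u = -4 + 1 = -3$)
$D{\left(N \right)} = -2$ ($D{\left(N \right)} = -3 + 1 = -2$)
$-74 + 4 D{\left(\left(-5 + 3\right) + 4 \right)} = -74 + 4 \left(-2\right) = -74 - 8 = -82$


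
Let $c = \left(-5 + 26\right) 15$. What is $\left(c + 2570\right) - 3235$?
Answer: $-350$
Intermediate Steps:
$c = 315$ ($c = 21 \cdot 15 = 315$)
$\left(c + 2570\right) - 3235 = \left(315 + 2570\right) - 3235 = 2885 - 3235 = -350$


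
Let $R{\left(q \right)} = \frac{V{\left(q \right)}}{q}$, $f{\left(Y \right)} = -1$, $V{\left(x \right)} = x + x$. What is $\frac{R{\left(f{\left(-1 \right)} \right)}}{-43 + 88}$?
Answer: $\frac{2}{45} \approx 0.044444$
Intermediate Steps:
$V{\left(x \right)} = 2 x$
$R{\left(q \right)} = 2$ ($R{\left(q \right)} = \frac{2 q}{q} = 2$)
$\frac{R{\left(f{\left(-1 \right)} \right)}}{-43 + 88} = \frac{2}{-43 + 88} = \frac{2}{45}$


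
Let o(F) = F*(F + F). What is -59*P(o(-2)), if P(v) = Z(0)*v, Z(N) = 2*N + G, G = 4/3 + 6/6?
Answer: -3304/3 ≈ -1101.3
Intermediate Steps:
G = 7/3 (G = 4*(⅓) + 6*(⅙) = 4/3 + 1 = 7/3 ≈ 2.3333)
Z(N) = 7/3 + 2*N (Z(N) = 2*N + 7/3 = 7/3 + 2*N)
o(F) = 2*F² (o(F) = F*(2*F) = 2*F²)
P(v) = 7*v/3 (P(v) = (7/3 + 2*0)*v = (7/3 + 0)*v = 7*v/3)
-59*P(o(-2)) = -413*2*(-2)²/3 = -413*2*4/3 = -413*8/3 = -59*56/3 = -3304/3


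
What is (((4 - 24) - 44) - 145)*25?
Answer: -5225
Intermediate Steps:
(((4 - 24) - 44) - 145)*25 = ((-20 - 44) - 145)*25 = (-64 - 145)*25 = -209*25 = -5225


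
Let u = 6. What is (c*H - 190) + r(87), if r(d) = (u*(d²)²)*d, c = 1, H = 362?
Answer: 29905255414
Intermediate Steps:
r(d) = 6*d⁵ (r(d) = (6*(d²)²)*d = (6*d⁴)*d = 6*d⁵)
(c*H - 190) + r(87) = (1*362 - 190) + 6*87⁵ = (362 - 190) + 6*4984209207 = 172 + 29905255242 = 29905255414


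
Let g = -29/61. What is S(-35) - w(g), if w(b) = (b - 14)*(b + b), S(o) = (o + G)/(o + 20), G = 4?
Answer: -652859/55815 ≈ -11.697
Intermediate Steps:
S(o) = (4 + o)/(20 + o) (S(o) = (o + 4)/(o + 20) = (4 + o)/(20 + o))
g = -29/61 (g = -29*1/61 = -29/61 ≈ -0.47541)
w(b) = 2*b*(-14 + b) (w(b) = (-14 + b)*(2*b) = 2*b*(-14 + b))
S(-35) - w(g) = (4 - 35)/(20 - 35) - 2*(-29)*(-14 - 29/61)/61 = -31/(-15) - 2*(-29)*(-883)/(61*61) = -1/15*(-31) - 1*51214/3721 = 31/15 - 51214/3721 = -652859/55815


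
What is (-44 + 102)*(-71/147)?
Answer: -4118/147 ≈ -28.014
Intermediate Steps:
(-44 + 102)*(-71/147) = 58*(-71*1/147) = 58*(-71/147) = -4118/147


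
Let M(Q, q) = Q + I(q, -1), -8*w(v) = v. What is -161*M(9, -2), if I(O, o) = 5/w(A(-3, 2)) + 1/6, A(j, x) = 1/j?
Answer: -124775/6 ≈ -20796.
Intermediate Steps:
w(v) = -v/8
I(O, o) = 721/6 (I(O, o) = 5/((-⅛/(-3))) + 1/6 = 5/((-⅛*(-⅓))) + 1*(⅙) = 5/(1/24) + ⅙ = 5*24 + ⅙ = 120 + ⅙ = 721/6)
M(Q, q) = 721/6 + Q (M(Q, q) = Q + 721/6 = 721/6 + Q)
-161*M(9, -2) = -161*(721/6 + 9) = -161*775/6 = -124775/6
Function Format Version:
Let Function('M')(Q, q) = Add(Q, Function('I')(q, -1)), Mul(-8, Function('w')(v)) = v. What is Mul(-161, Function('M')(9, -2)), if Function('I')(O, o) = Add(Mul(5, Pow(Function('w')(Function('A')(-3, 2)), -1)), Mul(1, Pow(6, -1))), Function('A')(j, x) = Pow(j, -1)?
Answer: Rational(-124775, 6) ≈ -20796.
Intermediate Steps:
Function('w')(v) = Mul(Rational(-1, 8), v)
Function('I')(O, o) = Rational(721, 6) (Function('I')(O, o) = Add(Mul(5, Pow(Mul(Rational(-1, 8), Pow(-3, -1)), -1)), Mul(1, Pow(6, -1))) = Add(Mul(5, Pow(Mul(Rational(-1, 8), Rational(-1, 3)), -1)), Mul(1, Rational(1, 6))) = Add(Mul(5, Pow(Rational(1, 24), -1)), Rational(1, 6)) = Add(Mul(5, 24), Rational(1, 6)) = Add(120, Rational(1, 6)) = Rational(721, 6))
Function('M')(Q, q) = Add(Rational(721, 6), Q) (Function('M')(Q, q) = Add(Q, Rational(721, 6)) = Add(Rational(721, 6), Q))
Mul(-161, Function('M')(9, -2)) = Mul(-161, Add(Rational(721, 6), 9)) = Mul(-161, Rational(775, 6)) = Rational(-124775, 6)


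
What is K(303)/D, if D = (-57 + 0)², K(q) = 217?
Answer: 217/3249 ≈ 0.066790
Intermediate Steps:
D = 3249 (D = (-57)² = 3249)
K(303)/D = 217/3249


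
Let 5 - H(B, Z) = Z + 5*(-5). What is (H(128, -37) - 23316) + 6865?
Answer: -16384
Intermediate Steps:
H(B, Z) = 30 - Z (H(B, Z) = 5 - (Z + 5*(-5)) = 5 - (Z - 25) = 5 - (-25 + Z) = 5 + (25 - Z) = 30 - Z)
(H(128, -37) - 23316) + 6865 = ((30 - 1*(-37)) - 23316) + 6865 = ((30 + 37) - 23316) + 6865 = (67 - 23316) + 6865 = -23249 + 6865 = -16384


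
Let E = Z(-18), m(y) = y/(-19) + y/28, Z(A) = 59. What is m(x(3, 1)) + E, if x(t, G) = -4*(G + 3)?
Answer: 7883/133 ≈ 59.271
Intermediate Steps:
x(t, G) = -12 - 4*G (x(t, G) = -4*(3 + G) = -12 - 4*G)
m(y) = -9*y/532 (m(y) = y*(-1/19) + y*(1/28) = -y/19 + y/28 = -9*y/532)
E = 59
m(x(3, 1)) + E = -9*(-12 - 4*1)/532 + 59 = -9*(-12 - 4)/532 + 59 = -9/532*(-16) + 59 = 36/133 + 59 = 7883/133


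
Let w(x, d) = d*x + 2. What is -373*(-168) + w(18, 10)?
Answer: 62846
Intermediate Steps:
w(x, d) = 2 + d*x
-373*(-168) + w(18, 10) = -373*(-168) + (2 + 10*18) = 62664 + (2 + 180) = 62664 + 182 = 62846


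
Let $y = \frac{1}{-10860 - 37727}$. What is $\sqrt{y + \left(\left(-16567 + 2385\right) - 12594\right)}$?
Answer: $\frac{i \sqrt{63210011380131}}{48587} \approx 163.63 i$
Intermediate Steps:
$y = - \frac{1}{48587}$ ($y = \frac{1}{-48587} = - \frac{1}{48587} \approx -2.0582 \cdot 10^{-5}$)
$\sqrt{y + \left(\left(-16567 + 2385\right) - 12594\right)} = \sqrt{- \frac{1}{48587} + \left(\left(-16567 + 2385\right) - 12594\right)} = \sqrt{- \frac{1}{48587} - 26776} = \sqrt{- \frac{1300965513}{48587}} = \frac{i \sqrt{63210011380131}}{48587}$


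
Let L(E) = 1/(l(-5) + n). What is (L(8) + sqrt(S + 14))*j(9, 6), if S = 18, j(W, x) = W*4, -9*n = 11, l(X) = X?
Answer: -81/14 + 144*sqrt(2) ≈ 197.86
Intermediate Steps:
n = -11/9 (n = -1/9*11 = -11/9 ≈ -1.2222)
j(W, x) = 4*W
L(E) = -9/56 (L(E) = 1/(-5 - 11/9) = 1/(-56/9) = -9/56)
(L(8) + sqrt(S + 14))*j(9, 6) = (-9/56 + sqrt(18 + 14))*(4*9) = (-9/56 + sqrt(32))*36 = (-9/56 + 4*sqrt(2))*36 = -81/14 + 144*sqrt(2)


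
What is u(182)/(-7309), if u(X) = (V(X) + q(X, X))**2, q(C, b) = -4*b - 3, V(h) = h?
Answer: -301401/7309 ≈ -41.237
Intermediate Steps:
q(C, b) = -3 - 4*b
u(X) = (-3 - 3*X)**2 (u(X) = (X + (-3 - 4*X))**2 = (-3 - 3*X)**2)
u(182)/(-7309) = (9*(1 + 182)**2)/(-7309) = (9*183**2)*(-1/7309) = (9*33489)*(-1/7309) = 301401*(-1/7309) = -301401/7309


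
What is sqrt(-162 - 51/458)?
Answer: I*sqrt(34005126)/458 ≈ 12.732*I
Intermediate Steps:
sqrt(-162 - 51/458) = sqrt(-74247/458) = I*sqrt(34005126)/458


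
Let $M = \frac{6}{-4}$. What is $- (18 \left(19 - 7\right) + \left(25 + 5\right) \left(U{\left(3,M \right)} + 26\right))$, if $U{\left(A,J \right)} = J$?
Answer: $-951$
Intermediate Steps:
$M = - \frac{3}{2}$ ($M = 6 \left(- \frac{1}{4}\right) = - \frac{3}{2} \approx -1.5$)
$- (18 \left(19 - 7\right) + \left(25 + 5\right) \left(U{\left(3,M \right)} + 26\right)) = - (18 \left(19 - 7\right) + \left(25 + 5\right) \left(- \frac{3}{2} + 26\right)) = - (18 \left(19 - 7\right) + 30 \cdot \frac{49}{2}) = - (18 \cdot 12 + 735) = - (216 + 735) = \left(-1\right) 951 = -951$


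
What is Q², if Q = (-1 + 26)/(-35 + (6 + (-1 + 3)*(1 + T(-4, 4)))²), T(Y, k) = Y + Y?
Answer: 625/841 ≈ 0.74316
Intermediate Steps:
T(Y, k) = 2*Y
Q = 25/29 (Q = (-1 + 26)/(-35 + (6 + (-1 + 3)*(1 + 2*(-4)))²) = 25/(-35 + (6 + 2*(1 - 8))²) = 25/(-35 + (6 + 2*(-7))²) = 25/(-35 + (6 - 14)²) = 25/(-35 + (-8)²) = 25/(-35 + 64) = 25/29 ≈ 0.86207)
Q² = (25/29)² = 625/841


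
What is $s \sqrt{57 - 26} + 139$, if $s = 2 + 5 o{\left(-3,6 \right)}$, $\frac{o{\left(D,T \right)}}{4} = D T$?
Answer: $139 - 358 \sqrt{31} \approx -1854.3$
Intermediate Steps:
$o{\left(D,T \right)} = 4 D T$
$s = -358$ ($s = 2 + 5 \cdot 4 \left(-3\right) 6 = 2 + 5 \left(-72\right) = 2 - 360 = -358$)
$s \sqrt{57 - 26} + 139 = - 358 \sqrt{57 - 26} + 139 = - 358 \sqrt{31} + 139 = 139 - 358 \sqrt{31}$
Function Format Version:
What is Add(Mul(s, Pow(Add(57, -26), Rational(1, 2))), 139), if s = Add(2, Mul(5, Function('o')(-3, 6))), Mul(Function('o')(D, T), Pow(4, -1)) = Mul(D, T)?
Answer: Add(139, Mul(-358, Pow(31, Rational(1, 2)))) ≈ -1854.3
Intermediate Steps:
Function('o')(D, T) = Mul(4, D, T) (Function('o')(D, T) = Mul(4, Mul(D, T)) = Mul(4, D, T))
s = -358 (s = Add(2, Mul(5, Mul(4, -3, 6))) = Add(2, Mul(5, -72)) = Add(2, -360) = -358)
Add(Mul(s, Pow(Add(57, -26), Rational(1, 2))), 139) = Add(Mul(-358, Pow(Add(57, -26), Rational(1, 2))), 139) = Add(Mul(-358, Pow(31, Rational(1, 2))), 139) = Add(139, Mul(-358, Pow(31, Rational(1, 2))))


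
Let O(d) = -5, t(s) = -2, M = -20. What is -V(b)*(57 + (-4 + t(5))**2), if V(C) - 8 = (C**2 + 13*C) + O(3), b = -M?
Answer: -61659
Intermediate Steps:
b = 20 (b = -1*(-20) = 20)
V(C) = 3 + C**2 + 13*C (V(C) = 8 + ((C**2 + 13*C) - 5) = 8 + (-5 + C**2 + 13*C) = 3 + C**2 + 13*C)
-V(b)*(57 + (-4 + t(5))**2) = -(3 + 20**2 + 13*20)*(57 + (-4 - 2)**2) = -(3 + 400 + 260)*(57 + (-6)**2) = -663*(57 + 36) = -663*93 = -1*61659 = -61659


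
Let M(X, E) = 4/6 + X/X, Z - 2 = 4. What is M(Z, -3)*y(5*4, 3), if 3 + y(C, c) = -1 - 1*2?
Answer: -10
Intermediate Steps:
Z = 6 (Z = 2 + 4 = 6)
y(C, c) = -6 (y(C, c) = -3 + (-1 - 1*2) = -3 + (-1 - 2) = -3 - 3 = -6)
M(X, E) = 5/3 (M(X, E) = 4*(⅙) + 1 = ⅔ + 1 = 5/3)
M(Z, -3)*y(5*4, 3) = (5/3)*(-6) = -10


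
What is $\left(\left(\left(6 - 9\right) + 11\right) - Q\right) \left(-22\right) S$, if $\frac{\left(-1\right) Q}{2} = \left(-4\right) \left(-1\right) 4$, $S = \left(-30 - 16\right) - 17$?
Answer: $55440$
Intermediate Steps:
$S = -63$ ($S = -46 - 17 = -63$)
$Q = -32$ ($Q = - 2 \left(-4\right) \left(-1\right) 4 = - 2 \cdot 4 \cdot 4 = \left(-2\right) 16 = -32$)
$\left(\left(\left(6 - 9\right) + 11\right) - Q\right) \left(-22\right) S = \left(\left(\left(6 - 9\right) + 11\right) - -32\right) \left(-22\right) \left(-63\right) = \left(\left(-3 + 11\right) + 32\right) \left(-22\right) \left(-63\right) = \left(8 + 32\right) \left(-22\right) \left(-63\right) = 40 \left(-22\right) \left(-63\right) = \left(-880\right) \left(-63\right) = 55440$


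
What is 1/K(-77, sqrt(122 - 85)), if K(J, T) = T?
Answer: sqrt(37)/37 ≈ 0.16440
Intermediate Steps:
1/K(-77, sqrt(122 - 85)) = 1/(sqrt(122 - 85)) = 1/(sqrt(37)) = sqrt(37)/37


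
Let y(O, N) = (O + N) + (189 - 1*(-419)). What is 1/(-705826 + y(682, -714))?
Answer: -1/705250 ≈ -1.4179e-6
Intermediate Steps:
y(O, N) = 608 + N + O (y(O, N) = (N + O) + (189 + 419) = (N + O) + 608 = 608 + N + O)
1/(-705826 + y(682, -714)) = 1/(-705826 + (608 - 714 + 682)) = 1/(-705826 + 576) = 1/(-705250) = -1/705250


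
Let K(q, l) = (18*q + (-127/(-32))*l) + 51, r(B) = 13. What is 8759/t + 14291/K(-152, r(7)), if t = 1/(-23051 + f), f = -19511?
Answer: -31415530679414/84269 ≈ -3.7280e+8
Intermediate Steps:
K(q, l) = 51 + 18*q + 127*l/32 (K(q, l) = (18*q + (-127*(-1/32))*l) + 51 = (18*q + 127*l/32) + 51 = 51 + 18*q + 127*l/32)
t = -1/42562 (t = 1/(-23051 - 19511) = 1/(-42562) = -1/42562 ≈ -2.3495e-5)
8759/t + 14291/K(-152, r(7)) = 8759/(-1/42562) + 14291/(51 + 18*(-152) + (127/32)*13) = 8759*(-42562) + 14291/(51 - 2736 + 1651/32) = -372800558 + 14291/(-84269/32) = -372800558 + 14291*(-32/84269) = -372800558 - 457312/84269 = -31415530679414/84269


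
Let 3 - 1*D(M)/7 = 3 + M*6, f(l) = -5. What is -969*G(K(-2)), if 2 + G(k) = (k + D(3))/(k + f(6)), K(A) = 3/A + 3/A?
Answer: -109497/8 ≈ -13687.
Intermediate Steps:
D(M) = -42*M (D(M) = 21 - 7*(3 + M*6) = 21 - 7*(3 + 6*M) = 21 + (-21 - 42*M) = -42*M)
K(A) = 6/A
G(k) = -2 + (-126 + k)/(-5 + k) (G(k) = -2 + (k - 42*3)/(k - 5) = -2 + (k - 126)/(-5 + k) = -2 + (-126 + k)/(-5 + k))
-969*G(K(-2)) = -969*(-116 - 6/(-2))/(-5 + 6/(-2)) = -969*(-116 - 6*(-1)/2)/(-5 + 6*(-½)) = -969*(-116 - 1*(-3))/(-5 - 3) = -969*(-116 + 3)/(-8) = -(-969)*(-113)/8 = -969*113/8 = -109497/8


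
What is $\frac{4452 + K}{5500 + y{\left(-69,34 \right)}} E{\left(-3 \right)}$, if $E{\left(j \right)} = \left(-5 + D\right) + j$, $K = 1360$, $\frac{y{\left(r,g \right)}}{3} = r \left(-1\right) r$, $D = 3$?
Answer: $\frac{29060}{8783} \approx 3.3087$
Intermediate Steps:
$y{\left(r,g \right)} = - 3 r^{2}$ ($y{\left(r,g \right)} = 3 r \left(-1\right) r = 3 - r r = 3 \left(- r^{2}\right) = - 3 r^{2}$)
$E{\left(j \right)} = -2 + j$ ($E{\left(j \right)} = \left(-5 + 3\right) + j = -2 + j$)
$\frac{4452 + K}{5500 + y{\left(-69,34 \right)}} E{\left(-3 \right)} = \frac{4452 + 1360}{5500 - 3 \left(-69\right)^{2}} \left(-2 - 3\right) = \frac{5812}{5500 - 14283} \left(-5\right) = \frac{5812}{-8783} \left(-5\right) = 5812 \left(- \frac{1}{8783}\right) \left(-5\right) = \left(- \frac{5812}{8783}\right) \left(-5\right) = \frac{29060}{8783}$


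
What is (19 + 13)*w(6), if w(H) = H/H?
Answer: 32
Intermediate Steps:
w(H) = 1
(19 + 13)*w(6) = (19 + 13)*1 = 32*1 = 32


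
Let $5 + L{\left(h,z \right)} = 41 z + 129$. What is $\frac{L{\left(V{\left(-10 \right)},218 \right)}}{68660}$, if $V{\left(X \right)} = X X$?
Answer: $\frac{4531}{34330} \approx 0.13198$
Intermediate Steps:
$V{\left(X \right)} = X^{2}$
$L{\left(h,z \right)} = 124 + 41 z$ ($L{\left(h,z \right)} = -5 + \left(41 z + 129\right) = -5 + \left(129 + 41 z\right) = 124 + 41 z$)
$\frac{L{\left(V{\left(-10 \right)},218 \right)}}{68660} = \frac{124 + 41 \cdot 218}{68660} = \left(124 + 8938\right) \frac{1}{68660} = 9062 \cdot \frac{1}{68660} = \frac{4531}{34330}$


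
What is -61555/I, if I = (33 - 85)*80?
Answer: 947/64 ≈ 14.797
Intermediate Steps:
I = -4160 (I = -52*80 = -4160)
-61555/I = -61555/(-4160) = -61555*(-1/4160) = 947/64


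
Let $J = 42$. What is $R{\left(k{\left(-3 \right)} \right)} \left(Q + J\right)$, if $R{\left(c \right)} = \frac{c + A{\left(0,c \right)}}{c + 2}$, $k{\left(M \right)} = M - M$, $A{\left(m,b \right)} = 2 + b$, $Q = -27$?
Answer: $15$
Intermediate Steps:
$k{\left(M \right)} = 0$
$R{\left(c \right)} = \frac{2 + 2 c}{2 + c}$ ($R{\left(c \right)} = \frac{c + \left(2 + c\right)}{c + 2} = \frac{2 + 2 c}{2 + c}$)
$R{\left(k{\left(-3 \right)} \right)} \left(Q + J\right) = \frac{2 \left(1 + 0\right)}{2 + 0} \left(-27 + 42\right) = 2 \cdot \frac{1}{2} \cdot 1 \cdot 15 = 1 \cdot 15 = 15$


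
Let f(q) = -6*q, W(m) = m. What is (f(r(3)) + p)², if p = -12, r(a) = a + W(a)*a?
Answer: 7056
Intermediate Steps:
r(a) = a + a² (r(a) = a + a*a = a + a²)
(f(r(3)) + p)² = (-18*(1 + 3) - 12)² = (-18*4 - 12)² = (-6*12 - 12)² = (-72 - 12)² = (-84)² = 7056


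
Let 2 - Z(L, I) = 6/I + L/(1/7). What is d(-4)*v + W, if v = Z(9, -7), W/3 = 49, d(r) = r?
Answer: 2713/7 ≈ 387.57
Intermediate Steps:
W = 147 (W = 3*49 = 147)
Z(L, I) = 2 - 7*L - 6/I (Z(L, I) = 2 - (6/I + L/(1/7)) = 2 - (6/I + L*7) = 2 - (6/I + 7*L) = 2 + (-7*L - 6/I) = 2 - 7*L - 6/I)
v = -421/7 (v = 2 - 7*9 - 6/(-7) = 2 - 63 - 6*(-1/7) = 2 - 63 + 6/7 = -421/7 ≈ -60.143)
d(-4)*v + W = -4*(-421/7) + 147 = 1684/7 + 147 = 2713/7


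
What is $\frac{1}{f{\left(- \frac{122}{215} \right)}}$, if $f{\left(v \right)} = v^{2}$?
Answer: $\frac{46225}{14884} \approx 3.1057$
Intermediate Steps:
$\frac{1}{f{\left(- \frac{122}{215} \right)}} = \frac{1}{\left(- \frac{122}{215}\right)^{2}} = \frac{1}{\frac{14884}{46225}} = \frac{46225}{14884}$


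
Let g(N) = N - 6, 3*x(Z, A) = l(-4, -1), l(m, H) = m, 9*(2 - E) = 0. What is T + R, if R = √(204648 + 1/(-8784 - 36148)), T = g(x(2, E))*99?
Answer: -726 + √103290175121855/22466 ≈ -273.62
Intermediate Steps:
E = 2 (E = 2 - ⅑*0 = 2 + 0 = 2)
x(Z, A) = -4/3 (x(Z, A) = (⅓)*(-4) = -4/3)
g(N) = -6 + N
T = -726 (T = (-6 - 4/3)*99 = -22/3*99 = -726)
R = √103290175121855/22466 (R = √(204648 + 1/(-44932)) = √(204648 - 1/44932) = √(9195243935/44932) = √103290175121855/22466 ≈ 452.38)
T + R = -726 + √103290175121855/22466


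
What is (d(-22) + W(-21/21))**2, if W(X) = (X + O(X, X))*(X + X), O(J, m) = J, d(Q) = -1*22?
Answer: 324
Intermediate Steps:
d(Q) = -22
W(X) = 4*X**2 (W(X) = (X + X)*(X + X) = (2*X)*(2*X) = 4*X**2)
(d(-22) + W(-21/21))**2 = (-22 + 4*(-21/21)**2)**2 = (-22 + 4*(-21*1/21)**2)**2 = (-22 + 4*(-1)**2)**2 = (-22 + 4*1)**2 = (-22 + 4)**2 = (-18)**2 = 324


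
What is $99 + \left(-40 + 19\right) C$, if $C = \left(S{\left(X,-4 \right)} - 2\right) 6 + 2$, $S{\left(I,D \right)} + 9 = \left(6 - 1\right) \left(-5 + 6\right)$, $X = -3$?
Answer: $813$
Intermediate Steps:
$S{\left(I,D \right)} = -4$ ($S{\left(I,D \right)} = -9 + \left(6 - 1\right) \left(-5 + 6\right) = -9 + 5 \cdot 1 = -9 + 5 = -4$)
$C = -34$ ($C = \left(-4 - 2\right) 6 + 2 = \left(-6\right) 6 + 2 = -36 + 2 = -34$)
$99 + \left(-40 + 19\right) C = 99 + \left(-40 + 19\right) \left(-34\right) = 99 - -714 = 99 + 714 = 813$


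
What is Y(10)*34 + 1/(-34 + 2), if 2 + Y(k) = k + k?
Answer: 19583/32 ≈ 611.97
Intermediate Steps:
Y(k) = -2 + 2*k (Y(k) = -2 + (k + k) = -2 + 2*k)
Y(10)*34 + 1/(-34 + 2) = (-2 + 2*10)*34 + 1/(-34 + 2) = (-2 + 20)*34 + 1/(-32) = 18*34 - 1/32 = 612 - 1/32 = 19583/32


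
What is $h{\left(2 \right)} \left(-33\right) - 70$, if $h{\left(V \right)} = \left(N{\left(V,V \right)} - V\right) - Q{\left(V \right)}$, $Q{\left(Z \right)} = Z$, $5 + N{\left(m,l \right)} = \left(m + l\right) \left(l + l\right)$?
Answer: $-301$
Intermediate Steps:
$N{\left(m,l \right)} = -5 + 2 l \left(l + m\right)$ ($N{\left(m,l \right)} = -5 + \left(m + l\right) \left(l + l\right) = -5 + \left(l + m\right) 2 l = -5 + 2 l \left(l + m\right)$)
$h{\left(V \right)} = -5 - 2 V + 4 V^{2}$ ($h{\left(V \right)} = \left(\left(-5 + 2 V^{2} + 2 V V\right) - V\right) - V = \left(\left(-5 + 2 V^{2} + 2 V^{2}\right) - V\right) - V = \left(\left(-5 + 4 V^{2}\right) - V\right) - V = \left(-5 - V + 4 V^{2}\right) - V = -5 - 2 V + 4 V^{2}$)
$h{\left(2 \right)} \left(-33\right) - 70 = \left(-5 - 4 + 4 \cdot 2^{2}\right) \left(-33\right) - 70 = \left(-5 - 4 + 4 \cdot 4\right) \left(-33\right) - 70 = \left(-5 - 4 + 16\right) \left(-33\right) - 70 = 7 \left(-33\right) - 70 = -231 - 70 = -301$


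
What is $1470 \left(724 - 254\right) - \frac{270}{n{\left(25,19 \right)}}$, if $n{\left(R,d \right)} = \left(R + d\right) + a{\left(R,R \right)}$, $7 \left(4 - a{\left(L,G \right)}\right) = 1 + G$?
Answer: $\frac{21417711}{31} \approx 6.9089 \cdot 10^{5}$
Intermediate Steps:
$a{\left(L,G \right)} = \frac{27}{7} - \frac{G}{7}$ ($a{\left(L,G \right)} = 4 - \frac{1 + G}{7} = 4 - \left(\frac{1}{7} + \frac{G}{7}\right) = \frac{27}{7} - \frac{G}{7}$)
$n{\left(R,d \right)} = \frac{27}{7} + d + \frac{6 R}{7}$ ($n{\left(R,d \right)} = \left(R + d\right) - \left(- \frac{27}{7} + \frac{R}{7}\right) = \frac{27}{7} + d + \frac{6 R}{7}$)
$1470 \left(724 - 254\right) - \frac{270}{n{\left(25,19 \right)}} = 1470 \left(724 - 254\right) - \frac{270}{\frac{27}{7} + 19 + \frac{6}{7} \cdot 25} = 1470 \left(724 - 254\right) - \frac{270}{\frac{27}{7} + 19 + \frac{150}{7}} = 1470 \cdot 470 - \frac{270}{\frac{310}{7}} = 690900 - \frac{189}{31} = \frac{21417711}{31}$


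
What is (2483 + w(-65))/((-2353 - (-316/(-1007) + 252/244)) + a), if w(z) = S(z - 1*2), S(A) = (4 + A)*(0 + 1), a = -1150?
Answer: -74326670/107630749 ≈ -0.69057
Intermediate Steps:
S(A) = 4 + A (S(A) = (4 + A)*1 = 4 + A)
w(z) = 2 + z (w(z) = 4 + (z - 1*2) = 4 + (z - 2) = 4 + (-2 + z) = 2 + z)
(2483 + w(-65))/((-2353 - (-316/(-1007) + 252/244)) + a) = (2483 + (2 - 65))/((-2353 - (-316/(-1007) + 252/244)) - 1150) = (2483 - 63)/((-2353 - (-316*(-1/1007) + 252*(1/244))) - 1150) = 2420/((-2353 - (316/1007 + 63/61)) - 1150) = 2420/((-2353 - 1*82717/61427) - 1150) = 2420/((-2353 - 82717/61427) - 1150) = 2420/(-144620448/61427 - 1150) = 2420/(-215261498/61427) = 2420*(-61427/215261498) = -74326670/107630749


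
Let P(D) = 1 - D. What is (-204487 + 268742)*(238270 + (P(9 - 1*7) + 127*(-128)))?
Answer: 14265445315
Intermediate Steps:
(-204487 + 268742)*(238270 + (P(9 - 1*7) + 127*(-128))) = (-204487 + 268742)*(238270 + ((1 - (9 - 1*7)) + 127*(-128))) = 64255*(238270 + ((1 - (9 - 7)) - 16256)) = 64255*(238270 + ((1 - 1*2) - 16256)) = 64255*(238270 + ((1 - 2) - 16256)) = 64255*(238270 + (-1 - 16256)) = 64255*(238270 - 16257) = 64255*222013 = 14265445315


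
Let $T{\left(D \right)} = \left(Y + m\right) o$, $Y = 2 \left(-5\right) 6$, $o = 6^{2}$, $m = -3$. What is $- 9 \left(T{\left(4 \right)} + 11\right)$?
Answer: $20313$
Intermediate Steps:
$o = 36$
$Y = -60$ ($Y = \left(-10\right) 6 = -60$)
$T{\left(D \right)} = -2268$ ($T{\left(D \right)} = \left(-60 - 3\right) 36 = \left(-63\right) 36 = -2268$)
$- 9 \left(T{\left(4 \right)} + 11\right) = - 9 \left(-2268 + 11\right) = \left(-9\right) \left(-2257\right) = 20313$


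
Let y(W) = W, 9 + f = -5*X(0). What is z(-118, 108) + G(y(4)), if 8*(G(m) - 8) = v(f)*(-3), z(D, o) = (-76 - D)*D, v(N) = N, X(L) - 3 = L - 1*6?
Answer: -19801/4 ≈ -4950.3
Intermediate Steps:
X(L) = -3 + L (X(L) = 3 + (L - 1*6) = 3 + (L - 6) = 3 + (-6 + L) = -3 + L)
f = 6 (f = -9 - 5*(-3 + 0) = -9 - 5*(-3) = -9 + 15 = 6)
z(D, o) = D*(-76 - D)
G(m) = 23/4 (G(m) = 8 + (6*(-3))/8 = 8 + (1/8)*(-18) = 8 - 9/4 = 23/4)
z(-118, 108) + G(y(4)) = -1*(-118)*(76 - 118) + 23/4 = -1*(-118)*(-42) + 23/4 = -4956 + 23/4 = -19801/4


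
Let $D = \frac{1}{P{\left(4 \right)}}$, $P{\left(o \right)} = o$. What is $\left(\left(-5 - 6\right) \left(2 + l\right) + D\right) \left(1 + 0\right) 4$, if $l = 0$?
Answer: $-87$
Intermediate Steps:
$D = \frac{1}{4} \approx 0.25$
$\left(\left(-5 - 6\right) \left(2 + l\right) + D\right) \left(1 + 0\right) 4 = \left(\left(-5 - 6\right) \left(2 + 0\right) + \frac{1}{4}\right) \left(1 + 0\right) 4 = \left(\left(-11\right) 2 + \frac{1}{4}\right) 1 \cdot 4 = \left(-22 + \frac{1}{4}\right) 4 = \left(- \frac{87}{4}\right) 4 = -87$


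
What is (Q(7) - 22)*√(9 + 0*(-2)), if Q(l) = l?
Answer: -45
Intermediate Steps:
(Q(7) - 22)*√(9 + 0*(-2)) = (7 - 22)*√(9 + 0*(-2)) = -15*√(9 + 0) = -15*√9 = -15*3 = -45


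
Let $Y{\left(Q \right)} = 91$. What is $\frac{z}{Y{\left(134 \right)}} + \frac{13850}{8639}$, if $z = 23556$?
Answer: $\frac{15750818}{60473} \approx 260.46$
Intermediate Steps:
$\frac{z}{Y{\left(134 \right)}} + \frac{13850}{8639} = \frac{23556}{91} + \frac{13850}{8639} = 23556 \cdot \frac{1}{91} + 13850 \cdot \frac{1}{8639} = \frac{1812}{7} + \frac{13850}{8639} = \frac{15750818}{60473}$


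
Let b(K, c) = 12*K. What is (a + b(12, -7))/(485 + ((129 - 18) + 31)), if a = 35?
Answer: 179/627 ≈ 0.28549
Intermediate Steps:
(a + b(12, -7))/(485 + ((129 - 18) + 31)) = (35 + 12*12)/(485 + ((129 - 18) + 31)) = (35 + 144)/(485 + (111 + 31)) = 179/(485 + 142) = 179/627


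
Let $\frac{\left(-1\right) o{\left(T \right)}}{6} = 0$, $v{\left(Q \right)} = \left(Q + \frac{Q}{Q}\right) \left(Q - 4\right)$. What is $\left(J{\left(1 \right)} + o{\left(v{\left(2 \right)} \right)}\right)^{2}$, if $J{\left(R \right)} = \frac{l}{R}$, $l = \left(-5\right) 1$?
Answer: $25$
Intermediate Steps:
$l = -5$
$J{\left(R \right)} = - \frac{5}{R}$
$v{\left(Q \right)} = \left(1 + Q\right) \left(-4 + Q\right)$ ($v{\left(Q \right)} = \left(Q + 1\right) \left(-4 + Q\right) = \left(1 + Q\right) \left(-4 + Q\right)$)
$o{\left(T \right)} = 0$ ($o{\left(T \right)} = \left(-6\right) 0 = 0$)
$\left(J{\left(1 \right)} + o{\left(v{\left(2 \right)} \right)}\right)^{2} = \left(- \frac{5}{1} + 0\right)^{2} = \left(\left(-5\right) 1 + 0\right)^{2} = \left(-5 + 0\right)^{2} = \left(-5\right)^{2} = 25$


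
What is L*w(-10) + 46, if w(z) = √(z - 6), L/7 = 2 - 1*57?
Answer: 46 - 1540*I ≈ 46.0 - 1540.0*I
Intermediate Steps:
L = -385 (L = 7*(2 - 1*57) = 7*(2 - 57) = 7*(-55) = -385)
w(z) = √(-6 + z)
L*w(-10) + 46 = -385*√(-6 - 10) + 46 = -1540*I + 46 = 46 - 1540*I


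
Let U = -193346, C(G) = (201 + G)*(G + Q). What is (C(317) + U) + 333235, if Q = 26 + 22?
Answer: 328959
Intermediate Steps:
Q = 48
C(G) = (48 + G)*(201 + G) (C(G) = (201 + G)*(G + 48) = (201 + G)*(48 + G) = (48 + G)*(201 + G))
(C(317) + U) + 333235 = ((9648 + 317**2 + 249*317) - 193346) + 333235 = ((9648 + 100489 + 78933) - 193346) + 333235 = (189070 - 193346) + 333235 = -4276 + 333235 = 328959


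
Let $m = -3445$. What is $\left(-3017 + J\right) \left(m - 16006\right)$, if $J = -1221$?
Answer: $82433338$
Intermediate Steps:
$\left(-3017 + J\right) \left(m - 16006\right) = \left(-3017 - 1221\right) \left(-3445 - 16006\right) = \left(-4238\right) \left(-19451\right) = 82433338$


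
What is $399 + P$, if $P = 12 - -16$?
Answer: $427$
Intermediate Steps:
$P = 28$ ($P = 12 + 16 = 28$)
$399 + P = 399 + 28 = 427$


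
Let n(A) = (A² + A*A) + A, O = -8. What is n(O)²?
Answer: 14400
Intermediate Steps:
n(A) = A + 2*A² (n(A) = (A² + A²) + A = 2*A² + A = A + 2*A²)
n(O)² = (-8*(1 + 2*(-8)))² = (-8*(1 - 16))² = (-8*(-15))² = 120² = 14400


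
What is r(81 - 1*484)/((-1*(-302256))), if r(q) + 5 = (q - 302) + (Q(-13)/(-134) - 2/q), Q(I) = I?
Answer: -38335913/16322428512 ≈ -0.0023487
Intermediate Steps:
r(q) = -41125/134 + q - 2/q (r(q) = -5 + ((q - 302) + (-13/(-134) - 2/q)) = -5 + ((-302 + q) + (-13*(-1/134) - 2/q)) = -5 + ((-302 + q) + (13/134 - 2/q)) = -5 + (-40455/134 + q - 2/q) = -41125/134 + q - 2/q)
r(81 - 1*484)/((-1*(-302256))) = (-41125/134 + (81 - 1*484) - 2/(81 - 1*484))/((-1*(-302256))) = (-41125/134 + (81 - 484) - 2/(81 - 484))/302256 = (-41125/134 - 403 - 2/(-403))*(1/302256) = (-41125/134 - 403 - 2*(-1/403))*(1/302256) = (-41125/134 - 403 + 2/403)*(1/302256) = -38335913/54002*1/302256 = -38335913/16322428512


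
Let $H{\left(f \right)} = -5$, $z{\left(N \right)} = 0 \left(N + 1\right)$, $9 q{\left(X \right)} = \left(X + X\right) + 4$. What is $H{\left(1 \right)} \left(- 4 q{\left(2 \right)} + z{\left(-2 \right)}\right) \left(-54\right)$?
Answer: $-960$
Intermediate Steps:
$q{\left(X \right)} = \frac{4}{9} + \frac{2 X}{9}$ ($q{\left(X \right)} = \frac{\left(X + X\right) + 4}{9} = \frac{2 X + 4}{9} = \frac{4 + 2 X}{9} = \frac{4}{9} + \frac{2 X}{9}$)
$z{\left(N \right)} = 0$ ($z{\left(N \right)} = 0 \left(1 + N\right) = 0$)
$H{\left(1 \right)} \left(- 4 q{\left(2 \right)} + z{\left(-2 \right)}\right) \left(-54\right) = - 5 \left(- 4 \left(\frac{4}{9} + \frac{2}{9} \cdot 2\right) + 0\right) \left(-54\right) = - 5 \left(- 4 \left(\frac{4}{9} + \frac{4}{9}\right) + 0\right) \left(-54\right) = - 5 \left(\left(-4\right) \frac{8}{9} + 0\right) \left(-54\right) = - 5 \left(- \frac{32}{9} + 0\right) \left(-54\right) = \left(-5\right) \left(- \frac{32}{9}\right) \left(-54\right) = \frac{160}{9} \left(-54\right) = -960$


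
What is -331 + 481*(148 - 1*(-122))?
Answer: 129539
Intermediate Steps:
-331 + 481*(148 - 1*(-122)) = -331 + 481*(148 + 122) = -331 + 481*270 = -331 + 129870 = 129539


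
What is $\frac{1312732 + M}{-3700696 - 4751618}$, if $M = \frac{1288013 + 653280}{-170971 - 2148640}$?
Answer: $- \frac{1015008548653}{6535360176618} \approx -0.15531$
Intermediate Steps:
$M = - \frac{1941293}{2319611}$ ($M = \frac{1941293}{-2319611} = 1941293 \left(- \frac{1}{2319611}\right) = - \frac{1941293}{2319611} \approx -0.8369$)
$\frac{1312732 + M}{-3700696 - 4751618} = \frac{1312732 - \frac{1941293}{2319611}}{-3700696 - 4751618} = \frac{3045025645959}{2319611 \left(-8452314\right)} = \frac{3045025645959}{2319611} \left(- \frac{1}{8452314}\right) = - \frac{1015008548653}{6535360176618}$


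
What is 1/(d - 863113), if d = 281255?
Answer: -1/581858 ≈ -1.7186e-6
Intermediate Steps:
1/(d - 863113) = 1/(281255 - 863113) = 1/(-581858) = -1/581858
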